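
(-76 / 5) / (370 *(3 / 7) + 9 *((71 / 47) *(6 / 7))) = -6251 / 70005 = -0.09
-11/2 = -5.50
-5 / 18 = -0.28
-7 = -7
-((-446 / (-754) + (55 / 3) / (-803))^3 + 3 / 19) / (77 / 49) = -25585058189581751 / 117625824664957323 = -0.22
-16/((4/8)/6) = -192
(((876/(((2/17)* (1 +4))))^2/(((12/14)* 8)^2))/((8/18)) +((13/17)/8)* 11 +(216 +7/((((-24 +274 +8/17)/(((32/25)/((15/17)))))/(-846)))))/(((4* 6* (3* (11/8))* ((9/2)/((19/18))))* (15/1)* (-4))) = -2339255187398647/557244800640000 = -4.20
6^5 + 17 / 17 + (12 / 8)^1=15557 / 2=7778.50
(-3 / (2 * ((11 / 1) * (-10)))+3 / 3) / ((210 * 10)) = 223 / 462000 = 0.00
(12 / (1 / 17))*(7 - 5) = 408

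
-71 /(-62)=71 /62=1.15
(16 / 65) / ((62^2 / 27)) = 108 / 62465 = 0.00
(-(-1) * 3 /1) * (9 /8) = 27 /8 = 3.38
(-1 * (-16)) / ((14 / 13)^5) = 371293 / 33614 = 11.05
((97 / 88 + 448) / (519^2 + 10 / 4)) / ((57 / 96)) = 316168 / 112593943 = 0.00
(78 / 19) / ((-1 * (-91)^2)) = -6 / 12103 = -0.00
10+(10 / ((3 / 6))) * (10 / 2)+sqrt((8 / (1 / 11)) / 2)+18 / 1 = 2 * sqrt(11)+128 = 134.63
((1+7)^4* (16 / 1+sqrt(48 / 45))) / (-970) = -32768 / 485-8192* sqrt(15) / 7275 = -71.92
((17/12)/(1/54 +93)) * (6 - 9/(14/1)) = 11475/140644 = 0.08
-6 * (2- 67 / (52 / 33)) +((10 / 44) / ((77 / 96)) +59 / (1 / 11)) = 19652405 / 22022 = 892.40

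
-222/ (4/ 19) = -2109/ 2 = -1054.50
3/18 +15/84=29/84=0.35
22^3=10648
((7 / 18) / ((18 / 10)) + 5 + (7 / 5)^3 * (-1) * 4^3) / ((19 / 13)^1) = -44857787 / 384750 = -116.59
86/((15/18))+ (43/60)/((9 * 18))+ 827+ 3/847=930.21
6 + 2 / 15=92 / 15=6.13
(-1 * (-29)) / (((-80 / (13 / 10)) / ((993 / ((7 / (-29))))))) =10856469 / 5600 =1938.66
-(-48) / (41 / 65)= 3120 / 41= 76.10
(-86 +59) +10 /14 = -184 /7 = -26.29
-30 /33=-10 /11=-0.91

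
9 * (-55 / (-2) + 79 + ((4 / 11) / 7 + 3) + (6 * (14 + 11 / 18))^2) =10803865 / 154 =70154.97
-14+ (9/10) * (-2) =-79/5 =-15.80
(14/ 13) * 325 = 350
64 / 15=4.27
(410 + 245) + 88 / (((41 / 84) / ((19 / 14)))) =36887 / 41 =899.68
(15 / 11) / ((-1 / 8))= -120 / 11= -10.91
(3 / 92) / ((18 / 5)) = 5 / 552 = 0.01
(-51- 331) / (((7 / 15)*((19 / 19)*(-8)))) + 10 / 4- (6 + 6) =2599 / 28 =92.82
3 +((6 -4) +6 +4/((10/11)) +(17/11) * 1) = 16.95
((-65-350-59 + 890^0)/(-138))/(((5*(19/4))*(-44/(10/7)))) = -43/9177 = -0.00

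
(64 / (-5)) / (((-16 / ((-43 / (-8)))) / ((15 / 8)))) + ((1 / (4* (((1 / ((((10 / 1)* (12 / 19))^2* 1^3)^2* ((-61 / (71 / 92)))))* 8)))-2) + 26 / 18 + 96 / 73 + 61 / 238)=-45385869779043671 / 11574575340048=-3921.17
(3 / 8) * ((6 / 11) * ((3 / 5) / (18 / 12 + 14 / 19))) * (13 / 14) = 6669 / 130900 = 0.05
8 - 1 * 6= 2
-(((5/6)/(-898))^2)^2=-625/842772484935936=-0.00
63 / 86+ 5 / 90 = 305 / 387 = 0.79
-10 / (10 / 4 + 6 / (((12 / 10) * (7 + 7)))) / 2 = -1.75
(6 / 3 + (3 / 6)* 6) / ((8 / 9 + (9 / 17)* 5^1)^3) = 17907885 / 158340421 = 0.11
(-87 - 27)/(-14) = 57/7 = 8.14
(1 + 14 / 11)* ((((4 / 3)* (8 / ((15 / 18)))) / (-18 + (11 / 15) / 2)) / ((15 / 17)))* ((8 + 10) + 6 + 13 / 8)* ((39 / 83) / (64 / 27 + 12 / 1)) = -73394100 / 46848769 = -1.57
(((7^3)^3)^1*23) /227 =928132961 /227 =4088691.46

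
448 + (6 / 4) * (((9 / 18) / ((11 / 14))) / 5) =49301 / 110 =448.19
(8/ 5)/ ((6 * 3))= 4/ 45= 0.09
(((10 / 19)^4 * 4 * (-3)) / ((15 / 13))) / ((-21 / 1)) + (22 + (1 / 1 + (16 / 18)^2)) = 1760707969 / 73892007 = 23.83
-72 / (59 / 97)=-6984 / 59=-118.37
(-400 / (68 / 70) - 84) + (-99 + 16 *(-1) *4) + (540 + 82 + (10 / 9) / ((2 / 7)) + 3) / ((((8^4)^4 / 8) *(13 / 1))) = -11525371153417740809 / 17495429021171712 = -658.76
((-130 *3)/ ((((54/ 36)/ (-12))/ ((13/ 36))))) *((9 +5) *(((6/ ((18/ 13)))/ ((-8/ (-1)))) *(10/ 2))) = 42719.44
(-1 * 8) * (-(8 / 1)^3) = 4096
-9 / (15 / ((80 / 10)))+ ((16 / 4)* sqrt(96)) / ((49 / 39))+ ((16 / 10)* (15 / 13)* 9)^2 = 624* sqrt(6) / 49+ 229224 / 845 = 302.46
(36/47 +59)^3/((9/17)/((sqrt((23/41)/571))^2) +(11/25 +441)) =216656630035975/994889192473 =217.77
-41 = -41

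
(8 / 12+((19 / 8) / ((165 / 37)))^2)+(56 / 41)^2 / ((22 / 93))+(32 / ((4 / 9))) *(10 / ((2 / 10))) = 10570189776529 / 2928974400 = 3608.84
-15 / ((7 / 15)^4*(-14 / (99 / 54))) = 2784375 / 67228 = 41.42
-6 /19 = -0.32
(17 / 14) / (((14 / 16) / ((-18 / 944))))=-153 / 5782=-0.03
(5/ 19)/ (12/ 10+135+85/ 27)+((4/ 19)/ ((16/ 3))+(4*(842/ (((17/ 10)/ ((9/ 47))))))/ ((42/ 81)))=365680238568/ 499773701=731.69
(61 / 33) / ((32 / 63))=1281 / 352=3.64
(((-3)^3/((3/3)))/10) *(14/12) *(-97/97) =63/20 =3.15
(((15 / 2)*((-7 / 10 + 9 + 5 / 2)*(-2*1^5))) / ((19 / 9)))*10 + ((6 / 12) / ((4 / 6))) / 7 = -408183 / 532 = -767.26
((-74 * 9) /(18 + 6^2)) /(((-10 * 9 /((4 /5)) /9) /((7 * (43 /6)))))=49.50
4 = 4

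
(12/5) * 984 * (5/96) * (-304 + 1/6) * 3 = -224229/2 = -112114.50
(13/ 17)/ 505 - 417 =-3579932/ 8585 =-417.00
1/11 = 0.09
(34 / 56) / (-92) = -0.01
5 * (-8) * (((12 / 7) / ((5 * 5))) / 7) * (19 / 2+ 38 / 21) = -4.43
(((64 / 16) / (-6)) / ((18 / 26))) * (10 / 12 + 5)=-455 / 81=-5.62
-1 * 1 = -1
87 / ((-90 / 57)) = -551 / 10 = -55.10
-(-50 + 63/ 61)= 2987/ 61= 48.97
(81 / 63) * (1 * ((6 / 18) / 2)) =3 / 14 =0.21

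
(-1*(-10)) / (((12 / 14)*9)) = 35 / 27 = 1.30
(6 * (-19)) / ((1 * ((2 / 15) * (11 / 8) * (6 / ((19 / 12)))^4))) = -12380495 / 4105728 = -3.02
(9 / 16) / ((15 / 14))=21 / 40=0.52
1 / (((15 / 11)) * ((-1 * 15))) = -11 / 225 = -0.05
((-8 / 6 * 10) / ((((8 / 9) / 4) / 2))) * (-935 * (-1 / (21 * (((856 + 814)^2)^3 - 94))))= -18700 / 75921865587291499671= -0.00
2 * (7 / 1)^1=14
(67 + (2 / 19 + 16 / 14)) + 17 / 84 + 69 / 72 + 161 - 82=157907 / 1064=148.41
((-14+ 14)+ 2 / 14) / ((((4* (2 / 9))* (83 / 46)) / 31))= 6417 / 2324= 2.76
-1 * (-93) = 93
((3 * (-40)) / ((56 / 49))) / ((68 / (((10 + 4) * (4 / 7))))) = -210 / 17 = -12.35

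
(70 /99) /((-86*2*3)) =-0.00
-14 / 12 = -1.17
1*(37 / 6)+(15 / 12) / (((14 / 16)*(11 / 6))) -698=-319267 / 462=-691.05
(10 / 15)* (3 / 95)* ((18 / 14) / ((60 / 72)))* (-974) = -105192 / 3325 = -31.64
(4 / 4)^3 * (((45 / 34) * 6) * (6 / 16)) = 405 / 136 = 2.98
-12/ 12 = -1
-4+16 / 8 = -2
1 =1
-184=-184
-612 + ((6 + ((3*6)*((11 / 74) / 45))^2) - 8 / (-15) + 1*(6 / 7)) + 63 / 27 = -432868414 / 718725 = -602.27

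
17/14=1.21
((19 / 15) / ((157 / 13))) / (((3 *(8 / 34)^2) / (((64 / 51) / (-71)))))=-16796 / 1504845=-0.01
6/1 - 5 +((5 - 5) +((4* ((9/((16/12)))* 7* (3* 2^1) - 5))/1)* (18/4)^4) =3654485/8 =456810.62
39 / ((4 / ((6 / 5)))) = 117 / 10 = 11.70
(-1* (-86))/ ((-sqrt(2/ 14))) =-86* sqrt(7) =-227.53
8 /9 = 0.89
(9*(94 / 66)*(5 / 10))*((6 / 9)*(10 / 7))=470 / 77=6.10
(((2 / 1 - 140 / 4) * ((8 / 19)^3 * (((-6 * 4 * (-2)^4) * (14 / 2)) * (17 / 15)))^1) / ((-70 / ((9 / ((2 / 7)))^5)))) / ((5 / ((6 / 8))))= -427589299678464 / 857375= -498719113.20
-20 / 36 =-5 / 9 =-0.56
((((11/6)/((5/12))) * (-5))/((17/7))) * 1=-154/17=-9.06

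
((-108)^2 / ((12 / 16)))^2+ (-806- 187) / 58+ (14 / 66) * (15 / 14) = 77154835187 / 319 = 241864687.11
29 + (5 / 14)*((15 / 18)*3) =29.89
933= 933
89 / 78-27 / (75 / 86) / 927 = 222467 / 200850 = 1.11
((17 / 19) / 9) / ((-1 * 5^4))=-17 / 106875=-0.00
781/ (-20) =-781/ 20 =-39.05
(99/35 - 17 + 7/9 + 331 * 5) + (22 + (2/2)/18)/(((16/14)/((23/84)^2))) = 1192462289/725760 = 1643.05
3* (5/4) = 15/4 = 3.75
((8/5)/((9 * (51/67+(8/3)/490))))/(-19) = -26264/2151921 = -0.01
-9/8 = -1.12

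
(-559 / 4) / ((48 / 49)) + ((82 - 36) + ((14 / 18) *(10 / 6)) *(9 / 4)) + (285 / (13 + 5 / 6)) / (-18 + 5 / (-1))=-34688411 / 366528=-94.64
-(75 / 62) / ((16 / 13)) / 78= -25 / 1984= -0.01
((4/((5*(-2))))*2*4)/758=-8/1895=-0.00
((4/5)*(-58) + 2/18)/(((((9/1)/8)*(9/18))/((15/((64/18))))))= -2083/6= -347.17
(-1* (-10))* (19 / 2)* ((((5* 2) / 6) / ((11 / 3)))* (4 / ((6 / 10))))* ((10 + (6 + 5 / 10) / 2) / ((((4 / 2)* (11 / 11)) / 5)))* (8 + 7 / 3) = 19510625 / 198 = 98538.51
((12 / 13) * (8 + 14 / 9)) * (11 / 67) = 3784 / 2613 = 1.45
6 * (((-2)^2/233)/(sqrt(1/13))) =0.37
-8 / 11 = -0.73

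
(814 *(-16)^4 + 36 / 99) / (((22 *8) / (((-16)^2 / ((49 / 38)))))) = 60175423.10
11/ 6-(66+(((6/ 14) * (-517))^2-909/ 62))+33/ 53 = -11869013536/ 241521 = -49142.78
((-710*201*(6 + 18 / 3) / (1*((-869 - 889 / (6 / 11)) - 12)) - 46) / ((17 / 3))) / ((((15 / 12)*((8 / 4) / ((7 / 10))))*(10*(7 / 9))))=25871751 / 6402625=4.04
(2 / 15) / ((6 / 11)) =11 / 45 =0.24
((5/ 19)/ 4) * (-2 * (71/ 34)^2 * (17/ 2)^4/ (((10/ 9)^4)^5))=-17711882766361627666808049/ 48640000000000000000000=-364.14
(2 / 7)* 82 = 164 / 7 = 23.43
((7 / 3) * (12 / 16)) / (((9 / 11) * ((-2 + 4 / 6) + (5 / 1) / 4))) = -77 / 3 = -25.67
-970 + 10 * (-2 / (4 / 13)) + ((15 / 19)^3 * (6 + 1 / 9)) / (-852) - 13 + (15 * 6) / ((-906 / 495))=-322724752513 / 294141356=-1097.18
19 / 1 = 19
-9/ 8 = -1.12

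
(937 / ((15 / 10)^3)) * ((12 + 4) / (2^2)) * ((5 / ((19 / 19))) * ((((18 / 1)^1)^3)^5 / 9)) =4162371856881895342080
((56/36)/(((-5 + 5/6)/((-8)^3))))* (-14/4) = -50176/75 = -669.01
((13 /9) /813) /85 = 13 /621945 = 0.00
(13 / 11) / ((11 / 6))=78 / 121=0.64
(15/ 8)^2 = 225/ 64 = 3.52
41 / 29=1.41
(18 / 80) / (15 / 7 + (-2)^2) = 63 / 1720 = 0.04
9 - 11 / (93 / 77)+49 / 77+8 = 8725 / 1023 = 8.53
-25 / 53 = -0.47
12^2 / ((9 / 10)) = 160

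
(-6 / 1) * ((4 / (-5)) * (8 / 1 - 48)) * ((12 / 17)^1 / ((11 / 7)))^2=-1354752 / 34969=-38.74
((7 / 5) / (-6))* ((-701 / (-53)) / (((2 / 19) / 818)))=-38132297 / 1590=-23982.58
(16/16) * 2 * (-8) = -16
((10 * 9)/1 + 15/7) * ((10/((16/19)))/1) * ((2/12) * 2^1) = 20425/56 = 364.73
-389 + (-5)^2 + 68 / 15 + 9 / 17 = -91529 / 255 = -358.94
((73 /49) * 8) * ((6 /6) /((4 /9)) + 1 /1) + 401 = 21547 /49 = 439.73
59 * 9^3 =43011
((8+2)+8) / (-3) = -6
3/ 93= 1/ 31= 0.03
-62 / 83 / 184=-31 / 7636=-0.00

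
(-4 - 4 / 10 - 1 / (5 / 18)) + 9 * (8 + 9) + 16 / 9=1321 / 9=146.78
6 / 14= 3 / 7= 0.43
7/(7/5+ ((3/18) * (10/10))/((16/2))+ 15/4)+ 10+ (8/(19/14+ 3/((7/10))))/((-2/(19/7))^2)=9583774/686273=13.96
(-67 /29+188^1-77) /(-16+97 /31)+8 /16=-7.94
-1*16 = -16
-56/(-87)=56/87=0.64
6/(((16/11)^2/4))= 363/32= 11.34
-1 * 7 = -7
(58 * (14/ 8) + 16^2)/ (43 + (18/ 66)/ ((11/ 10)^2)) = 951665/ 115066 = 8.27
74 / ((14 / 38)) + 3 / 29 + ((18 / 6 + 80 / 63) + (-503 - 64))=-660953 / 1827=-361.77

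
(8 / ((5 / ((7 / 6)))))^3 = 21952 / 3375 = 6.50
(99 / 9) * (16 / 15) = 176 / 15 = 11.73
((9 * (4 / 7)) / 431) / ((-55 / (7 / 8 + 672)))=-6921 / 47410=-0.15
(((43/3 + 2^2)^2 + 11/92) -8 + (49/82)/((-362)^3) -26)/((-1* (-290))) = 1.04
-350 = -350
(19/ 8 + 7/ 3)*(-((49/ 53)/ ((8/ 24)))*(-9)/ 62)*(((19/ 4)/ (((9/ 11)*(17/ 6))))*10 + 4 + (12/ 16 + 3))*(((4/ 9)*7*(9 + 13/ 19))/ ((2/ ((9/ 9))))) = 5135683777/ 6368268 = 806.45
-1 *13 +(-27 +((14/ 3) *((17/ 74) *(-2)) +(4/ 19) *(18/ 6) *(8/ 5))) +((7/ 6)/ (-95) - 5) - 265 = -6562067/ 21090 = -311.15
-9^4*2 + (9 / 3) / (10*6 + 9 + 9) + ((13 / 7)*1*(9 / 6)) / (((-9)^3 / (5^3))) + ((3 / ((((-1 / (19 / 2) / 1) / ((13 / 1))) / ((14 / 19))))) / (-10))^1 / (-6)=-5805542243 / 442260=-13126.99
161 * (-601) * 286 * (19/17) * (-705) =370688488170/17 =21805205186.47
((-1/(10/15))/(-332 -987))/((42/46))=0.00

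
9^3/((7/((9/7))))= 133.90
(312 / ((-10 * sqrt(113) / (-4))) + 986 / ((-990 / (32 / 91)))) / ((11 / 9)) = -15776 / 55055 + 5616 * sqrt(113) / 6215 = 9.32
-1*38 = -38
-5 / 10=-0.50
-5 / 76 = -0.07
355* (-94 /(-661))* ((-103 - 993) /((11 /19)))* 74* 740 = -5233469006.85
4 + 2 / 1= 6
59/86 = 0.69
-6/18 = -1/3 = -0.33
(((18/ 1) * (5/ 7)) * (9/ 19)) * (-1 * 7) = -810/ 19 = -42.63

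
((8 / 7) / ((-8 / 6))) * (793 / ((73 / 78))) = -371124 / 511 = -726.27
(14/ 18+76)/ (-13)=-691/ 117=-5.91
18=18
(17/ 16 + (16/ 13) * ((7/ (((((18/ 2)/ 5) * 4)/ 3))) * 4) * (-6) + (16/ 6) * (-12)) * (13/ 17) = -24355/ 272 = -89.54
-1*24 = -24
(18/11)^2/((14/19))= 3078/847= 3.63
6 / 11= 0.55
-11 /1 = -11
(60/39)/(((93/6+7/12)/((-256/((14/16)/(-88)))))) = 43253760/17563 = 2462.78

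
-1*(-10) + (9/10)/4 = 409/40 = 10.22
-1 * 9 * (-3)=27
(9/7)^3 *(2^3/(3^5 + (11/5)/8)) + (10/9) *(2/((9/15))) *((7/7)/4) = 89741885/90118791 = 1.00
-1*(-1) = 1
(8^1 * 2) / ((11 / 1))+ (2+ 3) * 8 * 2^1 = 896 / 11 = 81.45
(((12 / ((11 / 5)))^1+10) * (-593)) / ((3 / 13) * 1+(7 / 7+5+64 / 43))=-11270558 / 9493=-1187.25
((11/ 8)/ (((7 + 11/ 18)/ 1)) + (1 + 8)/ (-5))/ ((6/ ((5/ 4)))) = -1479/ 4384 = -0.34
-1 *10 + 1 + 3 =-6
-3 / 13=-0.23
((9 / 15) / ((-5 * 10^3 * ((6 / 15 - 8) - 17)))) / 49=1 / 10045000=0.00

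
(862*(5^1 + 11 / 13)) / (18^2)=16378 / 1053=15.55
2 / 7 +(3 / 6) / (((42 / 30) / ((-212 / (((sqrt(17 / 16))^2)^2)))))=-135102 / 2023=-66.78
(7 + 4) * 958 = 10538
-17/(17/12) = -12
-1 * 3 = -3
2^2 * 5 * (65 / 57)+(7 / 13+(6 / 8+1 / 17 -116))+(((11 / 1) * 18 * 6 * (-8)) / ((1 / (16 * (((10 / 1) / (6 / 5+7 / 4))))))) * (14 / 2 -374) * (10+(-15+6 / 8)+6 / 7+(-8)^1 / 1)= -44851843811568173 / 20810244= -2155277170.78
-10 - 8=-18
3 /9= 1 /3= 0.33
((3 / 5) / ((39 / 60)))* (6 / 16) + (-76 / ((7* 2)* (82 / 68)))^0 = 1.35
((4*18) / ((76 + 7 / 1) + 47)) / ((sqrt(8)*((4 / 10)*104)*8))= 9*sqrt(2) / 21632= 0.00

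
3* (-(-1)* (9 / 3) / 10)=0.90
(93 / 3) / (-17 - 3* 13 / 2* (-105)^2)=-62 / 430009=-0.00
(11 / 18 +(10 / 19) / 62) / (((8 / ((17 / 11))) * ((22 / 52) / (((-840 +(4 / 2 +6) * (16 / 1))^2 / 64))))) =2240.98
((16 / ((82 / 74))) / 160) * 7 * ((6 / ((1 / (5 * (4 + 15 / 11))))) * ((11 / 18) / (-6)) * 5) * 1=-76405 / 1476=-51.76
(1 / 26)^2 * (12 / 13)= 0.00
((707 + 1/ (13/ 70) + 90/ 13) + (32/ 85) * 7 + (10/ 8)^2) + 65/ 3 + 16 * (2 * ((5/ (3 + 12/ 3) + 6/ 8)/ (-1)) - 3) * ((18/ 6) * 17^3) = -518809688323/ 371280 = -1397354.26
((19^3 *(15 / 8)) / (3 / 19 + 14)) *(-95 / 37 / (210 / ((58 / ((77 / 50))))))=-8975858875 / 21458668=-418.29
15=15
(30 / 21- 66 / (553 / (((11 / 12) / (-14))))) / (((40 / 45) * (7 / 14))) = 200169 / 61936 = 3.23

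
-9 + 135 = 126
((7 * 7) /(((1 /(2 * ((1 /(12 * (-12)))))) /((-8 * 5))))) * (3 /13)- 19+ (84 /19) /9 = -3020 /247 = -12.23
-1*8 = -8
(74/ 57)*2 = 148/ 57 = 2.60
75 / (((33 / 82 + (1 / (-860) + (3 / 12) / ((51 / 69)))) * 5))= 20.28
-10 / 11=-0.91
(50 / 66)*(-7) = -175 / 33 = -5.30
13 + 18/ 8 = 15.25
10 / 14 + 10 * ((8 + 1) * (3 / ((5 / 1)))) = 383 / 7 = 54.71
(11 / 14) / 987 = 11 / 13818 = 0.00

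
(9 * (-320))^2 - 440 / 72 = 74649545 / 9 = 8294393.89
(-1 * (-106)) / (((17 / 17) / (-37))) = -3922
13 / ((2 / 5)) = 65 / 2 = 32.50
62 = 62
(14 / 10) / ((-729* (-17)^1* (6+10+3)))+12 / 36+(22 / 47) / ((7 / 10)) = 388130408 / 387343215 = 1.00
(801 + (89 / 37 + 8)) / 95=8.54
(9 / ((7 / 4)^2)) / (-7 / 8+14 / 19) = -7296 / 343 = -21.27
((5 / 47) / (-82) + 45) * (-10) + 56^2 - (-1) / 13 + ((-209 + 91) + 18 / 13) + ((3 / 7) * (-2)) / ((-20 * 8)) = 36046102513 / 14028560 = 2569.48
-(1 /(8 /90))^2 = -2025 /16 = -126.56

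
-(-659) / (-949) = -659 / 949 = -0.69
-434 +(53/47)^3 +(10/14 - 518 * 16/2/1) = -3325550604/726761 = -4575.85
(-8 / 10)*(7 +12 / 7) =-244 / 35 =-6.97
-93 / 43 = -2.16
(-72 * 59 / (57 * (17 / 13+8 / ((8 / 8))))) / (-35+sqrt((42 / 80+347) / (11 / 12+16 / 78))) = 92040 * sqrt(37949730) / 3682103689+1127490000 / 3682103689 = 0.46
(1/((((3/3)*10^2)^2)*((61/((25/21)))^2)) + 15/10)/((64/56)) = 39383065/30006144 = 1.31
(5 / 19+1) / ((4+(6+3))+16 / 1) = 0.04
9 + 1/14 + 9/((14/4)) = 163/14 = 11.64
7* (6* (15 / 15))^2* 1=252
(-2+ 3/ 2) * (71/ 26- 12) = 241/ 52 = 4.63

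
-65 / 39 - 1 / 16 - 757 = -36419 / 48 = -758.73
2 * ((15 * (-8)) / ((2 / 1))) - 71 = -191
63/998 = 0.06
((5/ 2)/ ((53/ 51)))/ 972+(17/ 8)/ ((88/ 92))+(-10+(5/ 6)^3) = -5437997/ 755568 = -7.20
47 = 47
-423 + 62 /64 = -13505 /32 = -422.03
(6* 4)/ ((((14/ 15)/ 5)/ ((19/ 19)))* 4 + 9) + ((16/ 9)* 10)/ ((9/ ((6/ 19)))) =1157320/ 375003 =3.09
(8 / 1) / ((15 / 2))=16 / 15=1.07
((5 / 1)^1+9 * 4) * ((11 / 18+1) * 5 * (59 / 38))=350755 / 684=512.80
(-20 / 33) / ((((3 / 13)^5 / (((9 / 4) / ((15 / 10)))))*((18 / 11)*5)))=-371293 / 2187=-169.77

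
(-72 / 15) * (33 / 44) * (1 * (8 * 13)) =-1872 / 5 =-374.40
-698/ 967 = -0.72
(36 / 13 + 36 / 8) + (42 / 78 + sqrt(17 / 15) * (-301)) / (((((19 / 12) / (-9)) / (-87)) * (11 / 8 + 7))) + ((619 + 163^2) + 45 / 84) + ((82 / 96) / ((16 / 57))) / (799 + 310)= 895469323509729 / 32888291072 - 7541856 * sqrt(255) / 6365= 8306.35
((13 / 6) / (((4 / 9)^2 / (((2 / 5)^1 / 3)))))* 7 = 819 / 80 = 10.24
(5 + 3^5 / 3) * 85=7310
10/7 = 1.43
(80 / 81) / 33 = 80 / 2673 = 0.03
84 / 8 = 21 / 2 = 10.50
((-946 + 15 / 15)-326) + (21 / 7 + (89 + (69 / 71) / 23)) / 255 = -4600984 / 3621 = -1270.64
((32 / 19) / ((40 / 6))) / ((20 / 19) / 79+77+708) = 1896 / 5891525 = 0.00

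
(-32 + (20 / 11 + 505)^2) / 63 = 31076753 / 7623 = 4076.71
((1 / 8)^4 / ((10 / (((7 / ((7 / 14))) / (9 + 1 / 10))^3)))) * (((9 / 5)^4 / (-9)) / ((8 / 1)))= -729 / 56243200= -0.00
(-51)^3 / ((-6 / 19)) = 840123 / 2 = 420061.50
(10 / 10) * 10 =10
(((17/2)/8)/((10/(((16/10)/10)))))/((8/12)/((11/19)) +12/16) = 561/62750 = 0.01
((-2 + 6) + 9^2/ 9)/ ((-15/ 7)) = -91/ 15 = -6.07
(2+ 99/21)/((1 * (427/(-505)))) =-23735/2989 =-7.94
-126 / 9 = -14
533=533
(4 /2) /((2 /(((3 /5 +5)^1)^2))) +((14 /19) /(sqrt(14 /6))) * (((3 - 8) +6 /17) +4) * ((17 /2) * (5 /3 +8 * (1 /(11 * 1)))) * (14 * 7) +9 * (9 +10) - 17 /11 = 55224 /275 - 7742 * sqrt(21) /57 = -421.61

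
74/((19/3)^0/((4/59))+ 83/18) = 2664/697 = 3.82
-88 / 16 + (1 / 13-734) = -19225 / 26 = -739.42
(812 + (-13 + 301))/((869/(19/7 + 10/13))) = 31700/7189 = 4.41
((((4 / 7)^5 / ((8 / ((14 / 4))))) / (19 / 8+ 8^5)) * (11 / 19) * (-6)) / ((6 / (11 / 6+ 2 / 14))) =-21248 / 22831990167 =-0.00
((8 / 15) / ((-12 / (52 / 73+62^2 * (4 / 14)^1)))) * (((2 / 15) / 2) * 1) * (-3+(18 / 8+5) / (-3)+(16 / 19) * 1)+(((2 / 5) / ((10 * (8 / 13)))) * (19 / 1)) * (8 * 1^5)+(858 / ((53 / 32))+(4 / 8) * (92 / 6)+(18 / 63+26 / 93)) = 1186679718146 / 2153504745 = 551.05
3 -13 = -10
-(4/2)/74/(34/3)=-3/1258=-0.00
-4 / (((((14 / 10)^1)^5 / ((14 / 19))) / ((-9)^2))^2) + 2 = -1020994063678 / 2081093161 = -490.60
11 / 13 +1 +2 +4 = 102 / 13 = 7.85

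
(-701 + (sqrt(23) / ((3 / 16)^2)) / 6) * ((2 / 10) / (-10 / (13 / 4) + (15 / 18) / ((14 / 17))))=765492 / 11275-46592 * sqrt(23) / 101475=65.69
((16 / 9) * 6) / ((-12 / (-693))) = 616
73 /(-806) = -73 /806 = -0.09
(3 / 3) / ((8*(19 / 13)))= 0.09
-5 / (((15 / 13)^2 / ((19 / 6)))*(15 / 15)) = -3211 / 270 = -11.89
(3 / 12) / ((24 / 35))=35 / 96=0.36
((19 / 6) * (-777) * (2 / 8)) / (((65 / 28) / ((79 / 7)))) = -388759 / 130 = -2990.45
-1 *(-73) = 73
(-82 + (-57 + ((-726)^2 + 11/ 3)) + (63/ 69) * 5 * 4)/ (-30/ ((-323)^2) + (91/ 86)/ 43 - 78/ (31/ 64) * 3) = -434870054287991732/ 398652975123987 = -1090.85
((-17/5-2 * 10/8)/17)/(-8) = 0.04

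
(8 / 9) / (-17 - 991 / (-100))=-0.13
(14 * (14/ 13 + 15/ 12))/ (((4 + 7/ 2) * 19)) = 847/ 3705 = 0.23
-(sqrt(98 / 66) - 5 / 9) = 5 / 9 - 7* sqrt(33) / 33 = -0.66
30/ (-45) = -2/ 3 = -0.67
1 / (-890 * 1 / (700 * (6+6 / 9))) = -1400 / 267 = -5.24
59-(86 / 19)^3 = -231375 / 6859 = -33.73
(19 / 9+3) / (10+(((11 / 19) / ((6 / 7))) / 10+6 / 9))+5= 201035 / 36711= 5.48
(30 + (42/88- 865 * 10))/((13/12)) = -1137777/143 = -7956.48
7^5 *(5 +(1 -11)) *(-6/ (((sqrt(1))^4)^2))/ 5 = 100842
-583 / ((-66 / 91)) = 4823 / 6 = 803.83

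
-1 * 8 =-8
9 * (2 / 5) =18 / 5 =3.60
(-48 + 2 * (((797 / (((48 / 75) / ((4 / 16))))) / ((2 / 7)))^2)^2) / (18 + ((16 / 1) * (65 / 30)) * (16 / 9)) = 10217608178465970621387 / 288568115200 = 35407959647.19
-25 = -25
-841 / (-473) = 841 / 473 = 1.78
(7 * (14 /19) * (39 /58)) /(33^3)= 637 /6600429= 0.00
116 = 116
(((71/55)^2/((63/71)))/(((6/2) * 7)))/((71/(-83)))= -418403/4002075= -0.10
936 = 936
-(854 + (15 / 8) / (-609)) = -1386891 / 1624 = -854.00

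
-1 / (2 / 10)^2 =-25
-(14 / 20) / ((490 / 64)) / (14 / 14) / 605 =-16 / 105875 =-0.00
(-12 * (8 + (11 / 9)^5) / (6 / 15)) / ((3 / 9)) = -6334430 / 6561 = -965.47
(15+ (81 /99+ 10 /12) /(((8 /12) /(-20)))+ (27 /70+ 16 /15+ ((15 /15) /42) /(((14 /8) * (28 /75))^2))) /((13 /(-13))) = 33.04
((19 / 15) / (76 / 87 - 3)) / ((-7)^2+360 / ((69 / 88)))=-437 / 372775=-0.00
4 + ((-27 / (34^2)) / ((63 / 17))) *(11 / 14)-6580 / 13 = -43503021 / 86632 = -502.16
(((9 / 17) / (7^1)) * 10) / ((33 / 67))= 1.54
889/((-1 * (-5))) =889/5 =177.80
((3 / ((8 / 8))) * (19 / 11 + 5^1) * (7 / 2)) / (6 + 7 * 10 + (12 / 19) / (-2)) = 0.93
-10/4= -5/2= -2.50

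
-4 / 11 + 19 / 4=193 / 44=4.39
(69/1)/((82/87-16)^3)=-45436707/2248091000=-0.02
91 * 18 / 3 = 546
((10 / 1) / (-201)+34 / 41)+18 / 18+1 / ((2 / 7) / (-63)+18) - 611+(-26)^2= 4371053161 / 65400576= 66.84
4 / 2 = 2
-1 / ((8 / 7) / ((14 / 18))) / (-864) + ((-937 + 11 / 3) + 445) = -30378191 / 62208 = -488.33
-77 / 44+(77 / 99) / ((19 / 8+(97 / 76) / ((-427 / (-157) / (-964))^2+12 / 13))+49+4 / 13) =-1800628911344282047 / 1037621316940645284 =-1.74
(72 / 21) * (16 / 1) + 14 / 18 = 3505 / 63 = 55.63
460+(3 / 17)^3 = 2260007 / 4913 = 460.01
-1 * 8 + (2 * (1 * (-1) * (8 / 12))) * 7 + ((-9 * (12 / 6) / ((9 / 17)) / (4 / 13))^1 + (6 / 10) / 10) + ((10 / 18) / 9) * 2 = -127.65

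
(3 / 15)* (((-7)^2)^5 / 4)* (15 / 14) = 121060821 / 8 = 15132602.62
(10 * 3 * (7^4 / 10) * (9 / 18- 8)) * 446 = -24094035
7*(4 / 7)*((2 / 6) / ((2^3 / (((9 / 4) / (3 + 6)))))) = 1 / 24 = 0.04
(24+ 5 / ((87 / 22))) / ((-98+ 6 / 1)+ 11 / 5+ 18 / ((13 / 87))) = 142870 / 173391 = 0.82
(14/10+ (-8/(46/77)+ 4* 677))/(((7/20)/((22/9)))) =3031512/161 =18829.27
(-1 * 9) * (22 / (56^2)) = -99 / 1568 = -0.06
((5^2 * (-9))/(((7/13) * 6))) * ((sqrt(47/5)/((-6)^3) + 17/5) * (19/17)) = -3705/14 + 1235 * sqrt(235)/17136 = -263.54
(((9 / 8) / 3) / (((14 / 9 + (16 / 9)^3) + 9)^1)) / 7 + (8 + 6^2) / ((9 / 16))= 78.23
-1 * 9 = -9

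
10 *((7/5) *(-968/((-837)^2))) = -13552/700569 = -0.02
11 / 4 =2.75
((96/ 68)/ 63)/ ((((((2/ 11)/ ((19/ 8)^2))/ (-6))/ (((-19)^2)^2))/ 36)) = -4657542219/ 238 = -19569505.12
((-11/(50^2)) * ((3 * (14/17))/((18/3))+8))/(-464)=1573/19720000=0.00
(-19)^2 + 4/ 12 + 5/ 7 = 362.05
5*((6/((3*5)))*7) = 14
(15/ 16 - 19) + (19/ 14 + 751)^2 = 443762195/ 784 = 566023.21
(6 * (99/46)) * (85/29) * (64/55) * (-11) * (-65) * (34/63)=79347840/4669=16994.61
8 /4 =2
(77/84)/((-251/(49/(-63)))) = 77/27108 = 0.00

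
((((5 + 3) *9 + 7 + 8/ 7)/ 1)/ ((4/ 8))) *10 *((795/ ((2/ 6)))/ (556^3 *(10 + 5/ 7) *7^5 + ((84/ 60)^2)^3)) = 418120312500/ 3385289889975823543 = 0.00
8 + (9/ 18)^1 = 17/ 2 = 8.50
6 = 6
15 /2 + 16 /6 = 61 /6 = 10.17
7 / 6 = 1.17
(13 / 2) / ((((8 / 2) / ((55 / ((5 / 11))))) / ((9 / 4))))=14157 / 32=442.41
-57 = -57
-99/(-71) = 99/71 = 1.39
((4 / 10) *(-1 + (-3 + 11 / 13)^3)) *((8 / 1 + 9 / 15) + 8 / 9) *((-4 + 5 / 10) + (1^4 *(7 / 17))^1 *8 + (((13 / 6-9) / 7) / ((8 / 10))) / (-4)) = -1669009837 / 403369200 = -4.14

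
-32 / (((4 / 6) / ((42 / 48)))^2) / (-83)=441 / 664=0.66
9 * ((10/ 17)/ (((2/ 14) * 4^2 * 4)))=315/ 544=0.58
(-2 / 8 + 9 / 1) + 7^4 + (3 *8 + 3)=9747 / 4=2436.75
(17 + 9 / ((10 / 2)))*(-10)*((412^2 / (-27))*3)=31911872 / 9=3545763.56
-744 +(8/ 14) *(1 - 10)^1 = -749.14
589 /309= 1.91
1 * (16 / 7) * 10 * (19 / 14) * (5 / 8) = 950 / 49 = 19.39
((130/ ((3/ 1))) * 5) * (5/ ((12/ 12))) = 3250/ 3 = 1083.33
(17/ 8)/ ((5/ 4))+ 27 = 287/ 10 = 28.70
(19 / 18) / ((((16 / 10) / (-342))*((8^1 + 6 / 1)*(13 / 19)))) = -34295 / 1456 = -23.55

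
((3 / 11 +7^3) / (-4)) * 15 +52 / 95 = -1344628 / 1045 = -1286.73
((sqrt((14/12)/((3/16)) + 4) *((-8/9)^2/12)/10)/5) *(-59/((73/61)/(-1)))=57584 *sqrt(23)/1330425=0.21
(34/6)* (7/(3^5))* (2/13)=238/9477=0.03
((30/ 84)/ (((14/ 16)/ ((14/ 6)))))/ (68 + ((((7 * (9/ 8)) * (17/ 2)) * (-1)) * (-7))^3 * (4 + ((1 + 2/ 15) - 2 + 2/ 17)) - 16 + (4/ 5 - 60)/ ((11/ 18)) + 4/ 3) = 4505600/ 1582190637738529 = 0.00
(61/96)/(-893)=-61/85728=-0.00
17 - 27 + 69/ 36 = -97/ 12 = -8.08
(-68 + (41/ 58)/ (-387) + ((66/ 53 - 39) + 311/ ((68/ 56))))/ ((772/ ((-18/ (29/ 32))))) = -24327038408/ 6288492559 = -3.87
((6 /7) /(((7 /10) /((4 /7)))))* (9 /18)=120 /343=0.35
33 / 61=0.54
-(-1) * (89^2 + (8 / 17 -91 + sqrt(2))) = sqrt(2) + 133118 / 17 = 7831.88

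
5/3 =1.67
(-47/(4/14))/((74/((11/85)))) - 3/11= -77549/138380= -0.56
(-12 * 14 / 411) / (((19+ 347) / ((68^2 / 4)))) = -32368 / 25071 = -1.29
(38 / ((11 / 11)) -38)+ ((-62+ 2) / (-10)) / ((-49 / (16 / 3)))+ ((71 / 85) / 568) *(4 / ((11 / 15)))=-11821 / 18326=-0.65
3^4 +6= 87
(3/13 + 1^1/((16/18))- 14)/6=-1315/624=-2.11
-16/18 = -8/9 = -0.89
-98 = -98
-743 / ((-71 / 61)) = 45323 / 71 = 638.35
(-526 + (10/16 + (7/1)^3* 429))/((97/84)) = 24632433/194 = 126971.30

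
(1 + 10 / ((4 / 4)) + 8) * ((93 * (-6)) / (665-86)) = -3534 / 193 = -18.31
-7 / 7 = -1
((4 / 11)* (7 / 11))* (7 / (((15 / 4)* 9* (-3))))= -784 / 49005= -0.02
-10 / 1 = -10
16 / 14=8 / 7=1.14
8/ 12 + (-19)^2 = 1085/ 3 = 361.67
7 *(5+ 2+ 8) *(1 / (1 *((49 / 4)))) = 60 / 7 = 8.57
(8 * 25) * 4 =800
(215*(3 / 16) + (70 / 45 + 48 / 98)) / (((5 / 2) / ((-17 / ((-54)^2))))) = -5080909 / 51438240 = -0.10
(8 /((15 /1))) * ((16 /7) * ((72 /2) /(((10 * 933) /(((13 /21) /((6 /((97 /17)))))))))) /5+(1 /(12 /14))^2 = 1587406507 /1165783500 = 1.36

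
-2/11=-0.18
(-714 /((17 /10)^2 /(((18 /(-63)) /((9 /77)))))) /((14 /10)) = 22000 /51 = 431.37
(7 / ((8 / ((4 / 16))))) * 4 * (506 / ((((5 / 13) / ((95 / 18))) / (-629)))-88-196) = -275165765 / 72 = -3821746.74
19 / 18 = 1.06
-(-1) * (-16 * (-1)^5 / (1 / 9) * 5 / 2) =360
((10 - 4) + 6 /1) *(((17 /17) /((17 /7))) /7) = 12 /17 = 0.71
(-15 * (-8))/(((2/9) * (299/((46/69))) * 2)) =180/299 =0.60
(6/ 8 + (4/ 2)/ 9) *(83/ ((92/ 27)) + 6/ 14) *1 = 26605/ 1104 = 24.10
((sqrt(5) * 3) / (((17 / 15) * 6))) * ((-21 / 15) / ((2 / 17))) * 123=-2583 * sqrt(5) / 4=-1443.94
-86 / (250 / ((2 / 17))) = -86 / 2125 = -0.04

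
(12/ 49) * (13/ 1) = 3.18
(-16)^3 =-4096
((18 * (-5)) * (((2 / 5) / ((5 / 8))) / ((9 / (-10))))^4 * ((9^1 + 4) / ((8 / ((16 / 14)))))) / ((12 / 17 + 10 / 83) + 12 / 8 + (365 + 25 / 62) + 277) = -1192509833216 / 17988787506375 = -0.07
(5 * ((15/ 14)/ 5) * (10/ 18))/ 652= 25/ 27384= 0.00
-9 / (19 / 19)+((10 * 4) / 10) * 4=7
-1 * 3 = -3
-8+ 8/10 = -36/5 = -7.20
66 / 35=1.89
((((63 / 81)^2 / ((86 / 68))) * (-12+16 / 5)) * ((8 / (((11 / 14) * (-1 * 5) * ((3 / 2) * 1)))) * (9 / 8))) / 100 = 46648 / 725625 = 0.06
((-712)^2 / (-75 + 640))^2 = 256992219136 / 319225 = 805050.42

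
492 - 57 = 435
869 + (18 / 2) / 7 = 6092 / 7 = 870.29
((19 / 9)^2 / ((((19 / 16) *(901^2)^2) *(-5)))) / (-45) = 304 / 12010655239128225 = 0.00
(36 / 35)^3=46656 / 42875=1.09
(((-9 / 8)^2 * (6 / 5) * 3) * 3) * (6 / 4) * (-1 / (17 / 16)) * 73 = -478953 / 340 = -1408.69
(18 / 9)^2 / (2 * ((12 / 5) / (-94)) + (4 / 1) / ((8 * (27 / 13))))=50760 / 2407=21.09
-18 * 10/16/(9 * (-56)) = 0.02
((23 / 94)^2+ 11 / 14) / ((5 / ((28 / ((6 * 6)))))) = 52301 / 397620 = 0.13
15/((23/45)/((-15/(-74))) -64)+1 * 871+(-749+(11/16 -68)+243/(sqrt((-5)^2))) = 171043987/1659920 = 103.04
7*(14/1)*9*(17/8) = 1874.25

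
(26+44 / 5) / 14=87 / 35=2.49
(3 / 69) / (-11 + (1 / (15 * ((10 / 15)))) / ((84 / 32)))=-105 / 26473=-0.00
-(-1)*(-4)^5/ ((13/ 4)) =-4096/ 13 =-315.08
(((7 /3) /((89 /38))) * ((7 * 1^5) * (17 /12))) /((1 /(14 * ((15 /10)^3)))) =332367 /712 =466.81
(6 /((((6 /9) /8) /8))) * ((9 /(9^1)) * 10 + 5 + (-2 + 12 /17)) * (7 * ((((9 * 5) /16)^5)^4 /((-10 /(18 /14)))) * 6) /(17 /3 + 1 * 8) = -39387981069164900881795063018798828125 /13165957754240570855784448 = -2991653308053.38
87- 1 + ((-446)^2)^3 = 7870623759839382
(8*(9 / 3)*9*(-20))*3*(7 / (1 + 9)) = -9072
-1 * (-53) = 53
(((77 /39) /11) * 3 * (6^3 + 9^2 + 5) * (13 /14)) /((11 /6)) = 906 /11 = 82.36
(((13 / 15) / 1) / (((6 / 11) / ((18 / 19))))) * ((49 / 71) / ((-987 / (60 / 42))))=-286 / 190209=-0.00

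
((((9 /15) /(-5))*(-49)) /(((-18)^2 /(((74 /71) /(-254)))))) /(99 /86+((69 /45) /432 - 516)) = 935508 /6467735896735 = 0.00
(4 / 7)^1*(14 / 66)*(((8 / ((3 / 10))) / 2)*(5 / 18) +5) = 940 / 891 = 1.05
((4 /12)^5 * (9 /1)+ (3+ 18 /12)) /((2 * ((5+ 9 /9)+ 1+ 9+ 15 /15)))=245 /1836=0.13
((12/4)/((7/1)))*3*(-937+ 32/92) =-1204.27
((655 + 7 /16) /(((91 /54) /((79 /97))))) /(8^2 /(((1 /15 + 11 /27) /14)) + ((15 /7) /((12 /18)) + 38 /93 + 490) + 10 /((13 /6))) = 2080295703 /15684248548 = 0.13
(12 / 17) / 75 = 4 / 425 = 0.01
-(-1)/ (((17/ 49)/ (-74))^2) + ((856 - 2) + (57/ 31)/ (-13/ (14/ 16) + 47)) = 31142674087/ 671925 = 46348.44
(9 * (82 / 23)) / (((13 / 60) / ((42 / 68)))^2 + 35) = 292912200 / 320627843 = 0.91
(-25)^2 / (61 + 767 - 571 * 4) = -625 / 1456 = -0.43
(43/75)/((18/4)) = 0.13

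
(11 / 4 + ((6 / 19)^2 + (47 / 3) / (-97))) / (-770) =-161371 / 46222440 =-0.00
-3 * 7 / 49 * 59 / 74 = -177 / 518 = -0.34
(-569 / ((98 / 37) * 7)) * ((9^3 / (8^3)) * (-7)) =15347637 / 50176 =305.88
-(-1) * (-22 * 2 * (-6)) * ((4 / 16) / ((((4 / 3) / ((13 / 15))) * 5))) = 429 / 50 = 8.58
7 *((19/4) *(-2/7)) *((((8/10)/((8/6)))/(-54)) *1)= 19/180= 0.11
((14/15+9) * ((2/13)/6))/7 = 149/4095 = 0.04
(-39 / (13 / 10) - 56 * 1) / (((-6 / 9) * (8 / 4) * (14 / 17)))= 2193 / 28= 78.32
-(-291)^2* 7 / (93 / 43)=-8496327 / 31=-274075.06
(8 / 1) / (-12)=-2 / 3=-0.67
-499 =-499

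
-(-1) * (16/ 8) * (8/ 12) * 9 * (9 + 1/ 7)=109.71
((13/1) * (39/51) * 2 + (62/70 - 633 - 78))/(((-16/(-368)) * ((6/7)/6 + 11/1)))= -1574304/1105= -1424.71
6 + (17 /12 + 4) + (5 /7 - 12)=11 /84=0.13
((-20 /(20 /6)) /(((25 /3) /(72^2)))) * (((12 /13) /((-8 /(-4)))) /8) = -69984 /325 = -215.34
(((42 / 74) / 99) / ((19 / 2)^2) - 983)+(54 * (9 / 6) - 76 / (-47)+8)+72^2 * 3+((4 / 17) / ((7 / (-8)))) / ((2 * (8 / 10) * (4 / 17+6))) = 112672118819668 / 7685898297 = 14659.59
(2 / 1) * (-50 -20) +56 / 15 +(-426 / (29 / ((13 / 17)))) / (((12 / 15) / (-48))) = 3976508 / 7395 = 537.73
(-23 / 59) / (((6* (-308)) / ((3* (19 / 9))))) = 437 / 327096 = 0.00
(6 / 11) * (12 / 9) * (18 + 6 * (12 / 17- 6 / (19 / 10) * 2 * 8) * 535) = -413196048 / 3553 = -116294.98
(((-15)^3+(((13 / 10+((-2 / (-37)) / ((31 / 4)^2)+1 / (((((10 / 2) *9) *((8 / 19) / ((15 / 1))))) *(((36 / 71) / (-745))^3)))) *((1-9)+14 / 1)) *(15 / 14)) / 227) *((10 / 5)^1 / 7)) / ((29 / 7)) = -71419227981977330419 / 14561134242048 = -4904784.67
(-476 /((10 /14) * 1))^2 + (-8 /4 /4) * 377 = 22195023 /50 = 443900.46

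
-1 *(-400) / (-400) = -1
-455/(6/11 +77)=-5005/853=-5.87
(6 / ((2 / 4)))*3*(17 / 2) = 306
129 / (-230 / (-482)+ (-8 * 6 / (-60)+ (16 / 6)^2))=1399005 / 90971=15.38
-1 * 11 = -11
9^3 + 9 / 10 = 7299 / 10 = 729.90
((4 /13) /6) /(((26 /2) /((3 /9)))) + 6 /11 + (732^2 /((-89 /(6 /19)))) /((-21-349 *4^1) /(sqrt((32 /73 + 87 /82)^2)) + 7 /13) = 7980653211171508 /3117941144891001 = 2.56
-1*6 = -6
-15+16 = 1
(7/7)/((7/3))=3/7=0.43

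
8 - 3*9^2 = -235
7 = 7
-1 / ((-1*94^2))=1 / 8836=0.00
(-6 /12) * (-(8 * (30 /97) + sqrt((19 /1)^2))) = 10.74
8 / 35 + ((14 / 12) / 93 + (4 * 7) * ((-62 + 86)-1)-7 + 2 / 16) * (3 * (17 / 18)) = 846251281 / 468720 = 1805.45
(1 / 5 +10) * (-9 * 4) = -367.20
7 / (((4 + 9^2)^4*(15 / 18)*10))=21 / 1305015625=0.00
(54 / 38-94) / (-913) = 0.10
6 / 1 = 6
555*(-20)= -11100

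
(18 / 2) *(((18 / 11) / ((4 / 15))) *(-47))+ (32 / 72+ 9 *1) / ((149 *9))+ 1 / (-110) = -1723001972 / 663795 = -2595.68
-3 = -3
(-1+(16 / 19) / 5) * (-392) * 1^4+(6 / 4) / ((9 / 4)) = 93094 / 285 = 326.65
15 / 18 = 5 / 6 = 0.83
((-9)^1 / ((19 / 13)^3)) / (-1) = 19773 / 6859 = 2.88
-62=-62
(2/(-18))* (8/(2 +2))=-2/9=-0.22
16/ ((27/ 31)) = 496/ 27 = 18.37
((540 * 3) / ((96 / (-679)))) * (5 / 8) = -458325 / 64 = -7161.33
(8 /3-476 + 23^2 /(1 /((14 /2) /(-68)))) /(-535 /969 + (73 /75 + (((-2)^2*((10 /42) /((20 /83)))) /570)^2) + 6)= -257115187035 /3128152141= -82.19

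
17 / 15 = 1.13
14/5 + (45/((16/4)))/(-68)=3583/1360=2.63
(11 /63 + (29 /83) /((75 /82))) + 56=7393363 /130725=56.56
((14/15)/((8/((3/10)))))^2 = 49/40000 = 0.00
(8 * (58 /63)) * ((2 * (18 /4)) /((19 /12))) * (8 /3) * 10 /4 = 37120 /133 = 279.10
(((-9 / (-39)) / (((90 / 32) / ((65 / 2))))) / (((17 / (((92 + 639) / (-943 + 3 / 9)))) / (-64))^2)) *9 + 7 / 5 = 514710463 / 2499245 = 205.95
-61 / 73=-0.84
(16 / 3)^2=256 / 9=28.44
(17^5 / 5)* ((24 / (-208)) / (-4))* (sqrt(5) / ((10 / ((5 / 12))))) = 1419857* sqrt(5) / 4160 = 763.20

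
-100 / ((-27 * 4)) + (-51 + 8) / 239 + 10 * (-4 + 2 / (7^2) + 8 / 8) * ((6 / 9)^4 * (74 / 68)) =-90548614 / 16126047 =-5.62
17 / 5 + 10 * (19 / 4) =509 / 10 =50.90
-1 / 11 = -0.09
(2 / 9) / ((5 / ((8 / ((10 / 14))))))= 112 / 225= 0.50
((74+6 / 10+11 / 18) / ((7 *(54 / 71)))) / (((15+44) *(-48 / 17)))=-1167169 / 13763520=-0.08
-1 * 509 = -509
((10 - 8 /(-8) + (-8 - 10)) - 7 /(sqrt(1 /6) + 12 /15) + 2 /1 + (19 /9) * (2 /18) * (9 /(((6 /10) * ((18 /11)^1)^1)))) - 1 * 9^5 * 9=-18338409721 /34506 + 175 * sqrt(6) /71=-531449.64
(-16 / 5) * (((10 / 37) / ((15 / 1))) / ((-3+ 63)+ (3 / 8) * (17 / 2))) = -512 / 561105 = -0.00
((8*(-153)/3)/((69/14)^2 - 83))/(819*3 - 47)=39984/13865935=0.00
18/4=9/2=4.50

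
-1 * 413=-413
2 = 2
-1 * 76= -76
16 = 16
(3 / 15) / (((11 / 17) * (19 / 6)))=102 / 1045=0.10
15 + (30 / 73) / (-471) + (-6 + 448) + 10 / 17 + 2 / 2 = 89349786 / 194837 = 458.59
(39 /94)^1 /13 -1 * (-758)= 758.03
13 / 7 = 1.86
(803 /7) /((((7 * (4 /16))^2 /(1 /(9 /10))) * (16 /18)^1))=16060 /343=46.82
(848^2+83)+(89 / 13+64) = 9350352 / 13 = 719257.85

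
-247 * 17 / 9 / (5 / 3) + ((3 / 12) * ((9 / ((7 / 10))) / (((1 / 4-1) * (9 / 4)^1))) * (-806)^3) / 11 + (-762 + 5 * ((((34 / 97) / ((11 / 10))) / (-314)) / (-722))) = 90666770.36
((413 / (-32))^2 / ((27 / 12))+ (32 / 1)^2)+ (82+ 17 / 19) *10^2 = 410947435 / 43776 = 9387.51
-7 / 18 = -0.39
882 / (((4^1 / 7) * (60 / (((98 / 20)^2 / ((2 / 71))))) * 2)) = 175414659 / 16000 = 10963.42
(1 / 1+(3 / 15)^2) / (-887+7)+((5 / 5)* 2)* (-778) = -17116013 / 11000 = -1556.00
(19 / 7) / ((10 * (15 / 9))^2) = 171 / 17500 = 0.01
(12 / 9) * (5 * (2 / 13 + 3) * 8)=6560 / 39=168.21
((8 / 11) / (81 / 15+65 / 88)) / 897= 0.00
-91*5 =-455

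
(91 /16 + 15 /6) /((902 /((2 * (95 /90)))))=2489 /129888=0.02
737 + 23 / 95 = 737.24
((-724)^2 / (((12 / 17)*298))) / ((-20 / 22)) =-6126307 / 2235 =-2741.08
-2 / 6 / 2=-1 / 6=-0.17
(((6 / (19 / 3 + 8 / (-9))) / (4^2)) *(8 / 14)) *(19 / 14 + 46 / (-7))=-0.21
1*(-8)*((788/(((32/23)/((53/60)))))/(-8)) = 240143/480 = 500.30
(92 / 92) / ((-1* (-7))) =1 / 7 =0.14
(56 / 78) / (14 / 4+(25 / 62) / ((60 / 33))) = 6944 / 35997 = 0.19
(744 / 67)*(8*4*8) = 190464 / 67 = 2842.75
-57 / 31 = -1.84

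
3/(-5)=-3/5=-0.60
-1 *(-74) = 74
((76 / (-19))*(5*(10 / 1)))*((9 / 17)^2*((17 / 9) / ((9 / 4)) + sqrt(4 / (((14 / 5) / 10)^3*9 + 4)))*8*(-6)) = 38400 / 17 + 194400000*sqrt(65587) / 18954643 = 4885.40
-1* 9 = -9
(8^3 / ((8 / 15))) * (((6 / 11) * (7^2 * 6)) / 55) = 338688 / 121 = 2799.07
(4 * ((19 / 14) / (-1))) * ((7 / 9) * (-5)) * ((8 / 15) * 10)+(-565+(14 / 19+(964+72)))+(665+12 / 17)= 10901558 / 8721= 1250.04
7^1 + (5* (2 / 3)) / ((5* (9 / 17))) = 223 / 27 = 8.26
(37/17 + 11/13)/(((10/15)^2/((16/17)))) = 24048/3757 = 6.40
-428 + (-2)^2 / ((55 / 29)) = -23424 / 55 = -425.89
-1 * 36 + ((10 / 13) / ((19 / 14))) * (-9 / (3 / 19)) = -68.31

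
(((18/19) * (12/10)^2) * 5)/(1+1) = 324/95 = 3.41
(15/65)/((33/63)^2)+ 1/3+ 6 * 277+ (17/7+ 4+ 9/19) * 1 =1048185202/627627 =1670.08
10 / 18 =5 / 9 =0.56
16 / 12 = 4 / 3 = 1.33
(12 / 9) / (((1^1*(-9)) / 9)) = -4 / 3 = -1.33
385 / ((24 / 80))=3850 / 3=1283.33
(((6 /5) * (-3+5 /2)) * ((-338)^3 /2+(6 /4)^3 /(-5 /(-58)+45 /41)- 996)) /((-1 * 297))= -217410660217 /5573700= -39006.52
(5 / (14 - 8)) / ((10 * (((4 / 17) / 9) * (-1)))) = -51 / 16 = -3.19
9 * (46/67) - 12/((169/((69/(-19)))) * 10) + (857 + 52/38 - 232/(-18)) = 8494856347/9681165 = 877.46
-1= -1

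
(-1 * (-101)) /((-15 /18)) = -606 /5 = -121.20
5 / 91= 0.05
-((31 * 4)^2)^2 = -236421376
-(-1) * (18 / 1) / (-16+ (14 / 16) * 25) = 144 / 47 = 3.06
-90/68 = -45/34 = -1.32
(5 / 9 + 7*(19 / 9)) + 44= 178 / 3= 59.33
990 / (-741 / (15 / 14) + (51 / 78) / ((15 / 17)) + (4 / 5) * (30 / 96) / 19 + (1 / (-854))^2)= -267509462220 / 186674537851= -1.43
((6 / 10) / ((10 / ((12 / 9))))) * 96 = 7.68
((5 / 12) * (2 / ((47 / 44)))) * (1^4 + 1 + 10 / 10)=110 / 47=2.34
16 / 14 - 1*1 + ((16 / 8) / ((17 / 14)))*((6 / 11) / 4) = 481 / 1309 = 0.37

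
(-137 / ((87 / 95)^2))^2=1528746780625 / 57289761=26684.47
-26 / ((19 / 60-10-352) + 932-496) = -0.35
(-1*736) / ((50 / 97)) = -35696 / 25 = -1427.84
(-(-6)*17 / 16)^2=2601 / 64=40.64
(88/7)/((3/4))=352/21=16.76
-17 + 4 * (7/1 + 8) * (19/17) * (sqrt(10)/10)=-17 + 114 * sqrt(10)/17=4.21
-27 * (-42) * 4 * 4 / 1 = 18144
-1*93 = -93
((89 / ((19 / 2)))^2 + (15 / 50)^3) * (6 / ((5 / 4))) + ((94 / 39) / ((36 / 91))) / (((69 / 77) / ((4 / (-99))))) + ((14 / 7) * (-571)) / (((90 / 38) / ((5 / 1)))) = -7527335819653 / 3783054375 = -1989.75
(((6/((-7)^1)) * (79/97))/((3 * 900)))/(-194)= 79/59276700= 0.00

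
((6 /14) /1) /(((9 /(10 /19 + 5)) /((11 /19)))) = 55 /361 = 0.15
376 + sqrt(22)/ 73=376.06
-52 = -52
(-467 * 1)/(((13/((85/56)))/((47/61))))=-1865665/44408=-42.01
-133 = -133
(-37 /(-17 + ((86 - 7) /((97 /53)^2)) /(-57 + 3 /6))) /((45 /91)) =3579851639 /833332995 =4.30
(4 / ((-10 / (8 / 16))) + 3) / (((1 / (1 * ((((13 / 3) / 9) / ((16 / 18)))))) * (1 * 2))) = 91 / 120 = 0.76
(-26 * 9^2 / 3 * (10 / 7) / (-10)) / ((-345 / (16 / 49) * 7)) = -3744 / 276115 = -0.01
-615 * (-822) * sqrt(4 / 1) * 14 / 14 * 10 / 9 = 1123400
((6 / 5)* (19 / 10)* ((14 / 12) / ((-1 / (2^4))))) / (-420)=38 / 375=0.10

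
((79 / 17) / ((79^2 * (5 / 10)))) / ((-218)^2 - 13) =2 / 63807273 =0.00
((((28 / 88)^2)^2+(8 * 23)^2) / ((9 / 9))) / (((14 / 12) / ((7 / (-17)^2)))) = 23792920611 / 33849992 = 702.89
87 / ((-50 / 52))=-2262 / 25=-90.48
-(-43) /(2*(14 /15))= 645 /28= 23.04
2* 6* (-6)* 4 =-288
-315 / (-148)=315 / 148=2.13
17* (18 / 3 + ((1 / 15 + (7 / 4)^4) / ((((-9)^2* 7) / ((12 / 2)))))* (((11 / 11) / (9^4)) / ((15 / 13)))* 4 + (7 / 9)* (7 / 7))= 1028736074291 / 8928208800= 115.22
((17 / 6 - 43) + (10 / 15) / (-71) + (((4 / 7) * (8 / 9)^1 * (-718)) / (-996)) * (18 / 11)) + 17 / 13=-1354475075 / 35393358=-38.27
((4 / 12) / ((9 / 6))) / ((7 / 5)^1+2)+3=469 / 153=3.07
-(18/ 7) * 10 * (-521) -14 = 93682/ 7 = 13383.14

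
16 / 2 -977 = -969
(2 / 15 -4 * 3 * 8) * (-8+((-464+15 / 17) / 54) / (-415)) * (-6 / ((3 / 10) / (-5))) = 8742715012 / 114291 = 76495.22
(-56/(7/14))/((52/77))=-2156/13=-165.85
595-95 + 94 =594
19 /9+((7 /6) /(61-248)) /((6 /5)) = 14177 /6732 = 2.11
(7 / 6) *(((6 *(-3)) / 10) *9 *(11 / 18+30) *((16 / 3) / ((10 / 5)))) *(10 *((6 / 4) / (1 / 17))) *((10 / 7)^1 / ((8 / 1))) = -140505 / 2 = -70252.50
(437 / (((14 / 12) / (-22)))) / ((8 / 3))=-43263 / 14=-3090.21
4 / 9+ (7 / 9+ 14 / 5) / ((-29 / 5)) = -5 / 29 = -0.17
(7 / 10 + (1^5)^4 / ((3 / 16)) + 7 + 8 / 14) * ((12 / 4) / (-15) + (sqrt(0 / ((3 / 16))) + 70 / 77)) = 37141 / 3850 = 9.65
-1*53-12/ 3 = -57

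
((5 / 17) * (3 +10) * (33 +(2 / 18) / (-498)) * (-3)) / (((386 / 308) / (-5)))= 3701322625 / 2450907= 1510.18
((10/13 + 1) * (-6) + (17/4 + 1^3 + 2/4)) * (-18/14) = 2277/364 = 6.26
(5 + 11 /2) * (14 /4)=147 /4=36.75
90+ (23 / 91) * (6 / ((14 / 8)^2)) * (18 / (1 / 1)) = 441054 / 4459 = 98.91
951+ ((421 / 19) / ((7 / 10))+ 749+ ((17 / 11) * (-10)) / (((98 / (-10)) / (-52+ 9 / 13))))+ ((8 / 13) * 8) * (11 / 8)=220669468 / 133133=1657.51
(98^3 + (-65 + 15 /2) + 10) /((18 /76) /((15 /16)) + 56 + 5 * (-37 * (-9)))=178817455 /327038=546.78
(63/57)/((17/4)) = 84/323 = 0.26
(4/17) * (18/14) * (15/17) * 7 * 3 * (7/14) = 810/289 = 2.80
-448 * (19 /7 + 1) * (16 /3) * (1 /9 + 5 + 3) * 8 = -15548416 /27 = -575867.26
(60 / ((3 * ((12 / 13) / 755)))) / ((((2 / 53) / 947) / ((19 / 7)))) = 46799343175 / 42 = 1114270075.60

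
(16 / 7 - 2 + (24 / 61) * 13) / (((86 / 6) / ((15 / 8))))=51885 / 73444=0.71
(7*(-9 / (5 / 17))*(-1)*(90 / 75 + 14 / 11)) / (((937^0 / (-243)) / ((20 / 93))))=-47192544 / 1705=-27678.91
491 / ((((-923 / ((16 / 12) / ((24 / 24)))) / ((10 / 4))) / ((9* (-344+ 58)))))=324060 / 71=4564.23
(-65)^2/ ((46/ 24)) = 50700/ 23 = 2204.35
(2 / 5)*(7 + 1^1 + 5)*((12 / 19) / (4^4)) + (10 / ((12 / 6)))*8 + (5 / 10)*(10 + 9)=150519 / 3040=49.51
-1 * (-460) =460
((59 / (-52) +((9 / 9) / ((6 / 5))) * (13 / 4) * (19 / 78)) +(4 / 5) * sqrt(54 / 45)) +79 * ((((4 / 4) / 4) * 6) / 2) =4 * sqrt(30) / 25 +110027 / 1872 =59.65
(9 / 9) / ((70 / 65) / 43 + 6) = 559 / 3368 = 0.17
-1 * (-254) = 254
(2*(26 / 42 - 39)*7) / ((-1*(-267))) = -1612 / 801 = -2.01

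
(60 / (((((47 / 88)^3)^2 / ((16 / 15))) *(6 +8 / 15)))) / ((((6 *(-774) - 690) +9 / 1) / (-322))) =683602815746048 / 26786350092565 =25.52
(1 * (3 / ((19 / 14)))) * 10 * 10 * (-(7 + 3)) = -42000 / 19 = -2210.53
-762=-762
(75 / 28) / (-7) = -75 / 196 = -0.38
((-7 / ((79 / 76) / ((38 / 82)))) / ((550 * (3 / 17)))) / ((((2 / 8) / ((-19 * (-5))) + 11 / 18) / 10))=-39178608 / 74785271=-0.52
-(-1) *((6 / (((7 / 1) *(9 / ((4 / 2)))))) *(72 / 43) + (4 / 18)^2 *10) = 19816 / 24381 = 0.81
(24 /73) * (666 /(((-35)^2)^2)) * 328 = 0.05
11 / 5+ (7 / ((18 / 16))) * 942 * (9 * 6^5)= 2050997771 / 5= 410199554.20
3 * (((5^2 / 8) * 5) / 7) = 375 / 56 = 6.70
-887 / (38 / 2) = -887 / 19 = -46.68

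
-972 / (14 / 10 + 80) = -4860 / 407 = -11.94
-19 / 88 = -0.22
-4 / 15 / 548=-1 / 2055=-0.00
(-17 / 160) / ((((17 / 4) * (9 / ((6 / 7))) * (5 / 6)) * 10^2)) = -1 / 35000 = -0.00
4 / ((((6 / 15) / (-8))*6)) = -40 / 3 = -13.33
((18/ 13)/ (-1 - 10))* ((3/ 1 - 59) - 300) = 6408/ 143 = 44.81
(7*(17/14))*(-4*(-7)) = 238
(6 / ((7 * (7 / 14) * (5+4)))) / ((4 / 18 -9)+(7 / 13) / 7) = -0.02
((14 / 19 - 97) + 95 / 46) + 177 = 72369 / 874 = 82.80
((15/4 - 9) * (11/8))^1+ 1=-199/32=-6.22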